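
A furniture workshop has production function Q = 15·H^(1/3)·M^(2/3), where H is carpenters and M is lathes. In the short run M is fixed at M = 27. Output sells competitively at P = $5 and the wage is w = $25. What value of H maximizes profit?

With M = 27, MP_H = (1/3)·15·H^(-2/3)·27^(2/3) = 45·H^(-2/3).
Profit maximization for a price taker requires P·MP_H = w: 5·45·H^(-2/3) = 25.
So H^(-2/3) = 1/9, which gives H = 27.

H* = 27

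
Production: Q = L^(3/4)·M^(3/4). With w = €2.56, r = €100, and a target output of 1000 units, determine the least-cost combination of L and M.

Cost minimization requires the marginal rate of technical substitution to equal the input-price ratio: MP_L/MP_M = w/r.
Here MP_L/MP_M = (3/4)·(M/L)/(3/4) = (M/L). Setting this equal to 2.56/100 = 0.0256 gives M = 0.0256L.
Substituting into Q = 1000: L^(3/4)·(0.0256L)^(3/4) = 1000.
Solving, L = 625 and M = 16.

L* = 625, M* = 16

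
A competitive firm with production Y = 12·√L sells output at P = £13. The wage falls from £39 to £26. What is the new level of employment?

L* = 9

From P·MP_L = w with MP_L = 6·L^(-1/2), the labor demand is L(w) = (78/w)^(2).
At w = 39: L = 4. At w = 26: L = 9.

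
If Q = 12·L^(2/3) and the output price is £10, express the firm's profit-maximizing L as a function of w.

MP_L = (2/3)·12·L^(-1/3) = 8·L^(-1/3).
Setting P·MP_L = w: 80·L^(-1/3) = w.
Solving for L: L^(-1/3) = w/80, so L = (80/w)^(3).

L(w) = 512000/w³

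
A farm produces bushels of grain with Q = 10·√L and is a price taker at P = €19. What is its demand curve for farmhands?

MP_L = (1/2)·10·L^(-1/2) = 5·L^(-1/2).
Setting P·MP_L = w: 95·L^(-1/2) = w.
Solving for L: L^(-1/2) = w/95, so L = (95/w)^(2).

L(w) = 9025/w²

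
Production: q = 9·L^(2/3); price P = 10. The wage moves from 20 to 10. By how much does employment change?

From P·MP_L = w with MP_L = 6·L^(-1/3), the labor demand is L(w) = (60/w)^(3).
At w = 20: L = 27. At w = 10: L = 216.
ΔL = 216 − 27 = 189.

ΔL = 189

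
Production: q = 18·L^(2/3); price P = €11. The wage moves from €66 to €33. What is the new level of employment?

L* = 64

From P·MP_L = w with MP_L = 12·L^(-1/3), the labor demand is L(w) = (132/w)^(3).
At w = 66: L = 8. At w = 33: L = 64.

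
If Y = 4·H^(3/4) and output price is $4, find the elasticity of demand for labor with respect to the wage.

ε = -4

MP_H = (3/4)·4·H^(-1/4), so P·MP_H = w gives 12·H^(-1/4) = w.
Solving, H(w) = (12/w)^(4). This is a constant-elasticity form: H ∝ w^(−4), so ε = −4.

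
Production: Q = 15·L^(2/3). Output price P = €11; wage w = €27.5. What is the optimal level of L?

L* = 64

MP_L = (2/3)·15·L^(-1/3) = 10·L^(-1/3).
Profit maximization for a price taker requires P·MP_L = w: 11·10·L^(-1/3) = 27.5.
So L^(-1/3) = 0.25, which gives L = 64.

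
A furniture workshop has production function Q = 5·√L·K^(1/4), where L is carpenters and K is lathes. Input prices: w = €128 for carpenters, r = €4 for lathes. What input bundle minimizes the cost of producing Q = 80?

L* = 16, K* = 256

Cost minimization requires the marginal rate of technical substitution to equal the input-price ratio: MP_L/MP_K = w/r.
Here MP_L/MP_K = (1/2)·(K/L)/(1/4) = 2·(K/L). Setting this equal to 128/4 = 32 gives K = 16L.
Substituting into Q = 80: 5·L^(1/2)·(16L)^(1/4) = 80.
Solving, L = 16 and K = 256.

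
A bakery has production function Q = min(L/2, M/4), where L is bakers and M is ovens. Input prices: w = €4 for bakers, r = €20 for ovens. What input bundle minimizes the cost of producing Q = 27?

L* = 54, M* = 108

With a fixed-proportions technology, the cost-minimizing bundle uses no slack in either input: L/2 = M/4 = Q.
So L = 2·27 = 54 and M = 4·27 = 108.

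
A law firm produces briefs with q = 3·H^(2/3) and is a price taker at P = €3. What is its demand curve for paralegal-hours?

H(w) = 216/w³

MP_H = (2/3)·3·H^(-1/3) = 2·H^(-1/3).
Setting P·MP_H = w: 6·H^(-1/3) = w.
Solving for H: H^(-1/3) = w/6, so H = (6/w)^(3).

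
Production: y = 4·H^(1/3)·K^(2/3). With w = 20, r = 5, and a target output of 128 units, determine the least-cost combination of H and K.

Cost minimization requires the marginal rate of technical substitution to equal the input-price ratio: MP_H/MP_K = w/r.
Here MP_H/MP_K = (1/3)·(K/H)/(2/3) = 0.5·(K/H). Setting this equal to 20/5 = 4 gives K = 8H.
Substituting into y = 128: 4·H^(1/3)·(8H)^(2/3) = 128.
Solving, H = 8 and K = 64.

H* = 8, K* = 64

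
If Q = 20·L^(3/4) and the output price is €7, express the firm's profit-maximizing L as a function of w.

MP_L = (3/4)·20·L^(-1/4) = 15·L^(-1/4).
Setting P·MP_L = w: 105·L^(-1/4) = w.
Solving for L: L^(-1/4) = w/105, so L = (105/w)^(4).

L(w) = (105/w)^(4)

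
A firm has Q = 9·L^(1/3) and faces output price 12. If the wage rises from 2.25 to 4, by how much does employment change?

ΔL = -37

From P·MP_L = w with MP_L = 3·L^(-2/3), the labor demand is L(w) = (36/w)^(3/2).
At w = 2.25: L = 64. At w = 4: L = 27.
ΔL = 27 − 64 = -37.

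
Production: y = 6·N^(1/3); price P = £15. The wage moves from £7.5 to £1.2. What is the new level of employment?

N* = 125

From P·MP_N = w with MP_N = 2·N^(-2/3), the labor demand is N(w) = (30/w)^(3/2).
At w = 7.5: N = 8. At w = 1.2: N = 125.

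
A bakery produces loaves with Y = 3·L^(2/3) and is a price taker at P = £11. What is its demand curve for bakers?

MP_L = (2/3)·3·L^(-1/3) = 2·L^(-1/3).
Setting P·MP_L = w: 22·L^(-1/3) = w.
Solving for L: L^(-1/3) = w/22, so L = (22/w)^(3).

L(w) = 10648/w³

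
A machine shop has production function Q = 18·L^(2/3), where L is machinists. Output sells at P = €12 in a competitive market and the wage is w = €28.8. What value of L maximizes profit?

MP_L = (2/3)·18·L^(-1/3) = 12·L^(-1/3).
Profit maximization for a price taker requires P·MP_L = w: 12·12·L^(-1/3) = 28.8.
So L^(-1/3) = 0.2, which gives L = 125.

L* = 125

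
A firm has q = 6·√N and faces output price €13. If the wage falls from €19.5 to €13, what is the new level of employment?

From P·MP_N = w with MP_N = 3·N^(-1/2), the labor demand is N(w) = (39/w)^(2).
At w = 19.5: N = 4. At w = 13: N = 9.

N* = 9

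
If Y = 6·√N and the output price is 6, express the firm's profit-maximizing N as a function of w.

MP_N = (1/2)·6·N^(-1/2) = 3·N^(-1/2).
Setting P·MP_N = w: 18·N^(-1/2) = w.
Solving for N: N^(-1/2) = w/18, so N = (18/w)^(2).

N(w) = 324/w²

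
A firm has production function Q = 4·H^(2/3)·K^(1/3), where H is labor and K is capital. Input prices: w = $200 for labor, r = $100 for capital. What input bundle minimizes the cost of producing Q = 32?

Cost minimization requires the marginal rate of technical substitution to equal the input-price ratio: MP_H/MP_K = w/r.
Here MP_H/MP_K = (2/3)·(K/H)/(1/3) = 2·(K/H). Setting this equal to 200/100 = 2 gives K = H.
Substituting into Q = 32: 4·H^(2/3)·(H)^(1/3) = 32.
Solving, H = 8 and K = 8.

H* = 8, K* = 8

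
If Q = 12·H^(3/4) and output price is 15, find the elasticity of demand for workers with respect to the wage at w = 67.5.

MP_H = (3/4)·12·H^(-1/4), so P·MP_H = w gives 135·H^(-1/4) = w.
Solving, H(w) = (135/w)^(4). This is a constant-elasticity form: H ∝ w^(−4), so ε = −4.

ε = -4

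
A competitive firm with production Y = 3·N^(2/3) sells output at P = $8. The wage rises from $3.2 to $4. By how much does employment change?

ΔN = -61

From P·MP_N = w with MP_N = 2·N^(-1/3), the labor demand is N(w) = (16/w)^(3).
At w = 3.2: N = 125. At w = 4: N = 64.
ΔN = 64 − 125 = -61.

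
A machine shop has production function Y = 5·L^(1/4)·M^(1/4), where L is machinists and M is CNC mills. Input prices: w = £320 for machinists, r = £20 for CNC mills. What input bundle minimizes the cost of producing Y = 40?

Cost minimization requires the marginal rate of technical substitution to equal the input-price ratio: MP_L/MP_M = w/r.
Here MP_L/MP_M = (1/4)·(M/L)/(1/4) = (M/L). Setting this equal to 320/20 = 16 gives M = 16L.
Substituting into Y = 40: 5·L^(1/4)·(16L)^(1/4) = 40.
Solving, L = 16 and M = 256.

L* = 16, M* = 256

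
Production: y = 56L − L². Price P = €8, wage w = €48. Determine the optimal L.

L* = 25

The marginal product of L is MP_L = 56 − 2L.
A price-taking firm hires until the value of the marginal product equals the wage: P·MP_L = w, so 8·(56 − 2L) = 48.
Then 56 − 2L = 6, giving L = 25.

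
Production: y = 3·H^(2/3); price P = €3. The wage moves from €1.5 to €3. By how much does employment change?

ΔH = -56

From P·MP_H = w with MP_H = 2·H^(-1/3), the labor demand is H(w) = (6/w)^(3).
At w = 1.5: H = 64. At w = 3: H = 8.
ΔH = 8 − 64 = -56.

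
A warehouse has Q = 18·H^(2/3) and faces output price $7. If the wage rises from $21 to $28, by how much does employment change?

ΔH = -37

From P·MP_H = w with MP_H = 12·H^(-1/3), the labor demand is H(w) = (84/w)^(3).
At w = 21: H = 64. At w = 28: H = 27.
ΔH = 27 − 64 = -37.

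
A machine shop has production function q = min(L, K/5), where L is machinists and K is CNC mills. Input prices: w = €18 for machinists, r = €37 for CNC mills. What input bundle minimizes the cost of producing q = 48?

L* = 48, K* = 240

With a fixed-proportions technology, the cost-minimizing bundle uses no slack in either input: L = K/5 = q.
So L = 48 and K = 5·48 = 240.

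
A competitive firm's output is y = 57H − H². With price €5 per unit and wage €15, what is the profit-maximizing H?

The marginal product of H is MP_H = 57 − 2H.
A price-taking firm hires until the value of the marginal product equals the wage: P·MP_H = w, so 5·(57 − 2H) = 15.
Then 57 − 2H = 3, giving H = 27.

H* = 27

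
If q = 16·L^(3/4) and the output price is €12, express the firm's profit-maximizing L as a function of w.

L(w) = (144/w)^(4)

MP_L = (3/4)·16·L^(-1/4) = 12·L^(-1/4).
Setting P·MP_L = w: 144·L^(-1/4) = w.
Solving for L: L^(-1/4) = w/144, so L = (144/w)^(4).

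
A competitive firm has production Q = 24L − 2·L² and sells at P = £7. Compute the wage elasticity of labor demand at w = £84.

From P·MP_L = w with MP_L = 24 − 4L, labor demand is L(w) = (24 − w/7)/4.
dL/dw = −1/(28) = -1/28.
At w = 84, L = 3, so ε = (dL/dw)·(w/L) = (-1/28)·(84/3) = -1.

ε = -1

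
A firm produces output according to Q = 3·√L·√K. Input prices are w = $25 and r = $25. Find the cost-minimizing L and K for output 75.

Cost minimization requires the marginal rate of technical substitution to equal the input-price ratio: MP_L/MP_K = w/r.
Here MP_L/MP_K = (1/2)·(K/L)/(1/2) = (K/L). Setting this equal to 25/25 = 1 gives K = L.
Substituting into Q = 75: 3·L^(1/2)·(L)^(1/2) = 75.
Solving, L = 25 and K = 25.

L* = 25, K* = 25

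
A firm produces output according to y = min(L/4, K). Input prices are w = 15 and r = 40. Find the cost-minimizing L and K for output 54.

With a fixed-proportions technology, the cost-minimizing bundle uses no slack in either input: L/4 = K = y.
So L = 4·54 = 216 and K = 54.

L* = 216, K* = 54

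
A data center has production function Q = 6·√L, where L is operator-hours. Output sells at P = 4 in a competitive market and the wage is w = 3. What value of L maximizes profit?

MP_L = (1/2)·6·L^(-1/2) = 3·L^(-1/2).
Profit maximization for a price taker requires P·MP_L = w: 4·3·L^(-1/2) = 3.
So L^(-1/2) = 0.25, which gives L = 16.

L* = 16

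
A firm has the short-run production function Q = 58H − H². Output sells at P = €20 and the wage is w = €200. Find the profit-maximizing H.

H* = 24

The marginal product of H is MP_H = 58 − 2H.
A price-taking firm hires until the value of the marginal product equals the wage: P·MP_H = w, so 20·(58 − 2H) = 200.
Then 58 − 2H = 10, giving H = 24.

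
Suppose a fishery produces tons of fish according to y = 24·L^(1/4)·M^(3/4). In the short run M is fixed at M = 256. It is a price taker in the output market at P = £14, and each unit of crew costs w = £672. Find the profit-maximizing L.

With M = 256, MP_L = (1/4)·24·L^(-3/4)·256^(3/4) = 384·L^(-3/4).
Profit maximization for a price taker requires P·MP_L = w: 14·384·L^(-3/4) = 672.
So L^(-3/4) = 0.125, which gives L = 16.

L* = 16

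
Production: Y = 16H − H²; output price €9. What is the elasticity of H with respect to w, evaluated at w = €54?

From P·MP_H = w with MP_H = 16 − 2H, labor demand is H(w) = (16 − w/9)/2.
dH/dw = −1/(18) = -1/18.
At w = 54, H = 5, so ε = (dH/dw)·(w/H) = (-1/18)·(54/5) = -0.6.

ε = -0.6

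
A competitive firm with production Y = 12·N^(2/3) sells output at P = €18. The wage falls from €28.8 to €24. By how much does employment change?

ΔN = 91

From P·MP_N = w with MP_N = 8·N^(-1/3), the labor demand is N(w) = (144/w)^(3).
At w = 28.8: N = 125. At w = 24: N = 216.
ΔN = 216 − 125 = 91.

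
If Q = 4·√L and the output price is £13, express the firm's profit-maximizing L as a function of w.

MP_L = (1/2)·4·L^(-1/2) = 2·L^(-1/2).
Setting P·MP_L = w: 26·L^(-1/2) = w.
Solving for L: L^(-1/2) = w/26, so L = (26/w)^(2).

L(w) = 676/w²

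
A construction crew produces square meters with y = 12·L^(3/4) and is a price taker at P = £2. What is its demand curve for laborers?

MP_L = (3/4)·12·L^(-1/4) = 9·L^(-1/4).
Setting P·MP_L = w: 18·L^(-1/4) = w.
Solving for L: L^(-1/4) = w/18, so L = (18/w)^(4).

L(w) = 104976/w^(4)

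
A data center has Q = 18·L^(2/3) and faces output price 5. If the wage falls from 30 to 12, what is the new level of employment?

From P·MP_L = w with MP_L = 12·L^(-1/3), the labor demand is L(w) = (60/w)^(3).
At w = 30: L = 8. At w = 12: L = 125.

L* = 125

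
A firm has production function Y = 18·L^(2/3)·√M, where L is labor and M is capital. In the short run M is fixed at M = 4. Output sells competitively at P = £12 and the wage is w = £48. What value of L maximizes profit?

With M = 4, MP_L = (2/3)·18·L^(-1/3)·4^(1/2) = 24·L^(-1/3).
Profit maximization for a price taker requires P·MP_L = w: 12·24·L^(-1/3) = 48.
So L^(-1/3) = 1/6, which gives L = 216.

L* = 216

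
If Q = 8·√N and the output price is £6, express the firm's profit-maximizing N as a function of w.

MP_N = (1/2)·8·N^(-1/2) = 4·N^(-1/2).
Setting P·MP_N = w: 24·N^(-1/2) = w.
Solving for N: N^(-1/2) = w/24, so N = (24/w)^(2).

N(w) = 576/w²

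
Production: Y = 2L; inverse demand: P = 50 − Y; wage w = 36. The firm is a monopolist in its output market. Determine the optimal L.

Marginal revenue from the inverse demand is MR = 50 − 2Y.
The marginal product is MP_L = 2.
A monopolist hires until marginal revenue product equals the wage: MR·MP_L = w.
(50 − 4L)·2 = 36, so L = 8.

L* = 8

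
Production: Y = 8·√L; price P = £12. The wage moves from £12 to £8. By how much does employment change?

From P·MP_L = w with MP_L = 4·L^(-1/2), the labor demand is L(w) = (48/w)^(2).
At w = 12: L = 16. At w = 8: L = 36.
ΔL = 36 − 16 = 20.

ΔL = 20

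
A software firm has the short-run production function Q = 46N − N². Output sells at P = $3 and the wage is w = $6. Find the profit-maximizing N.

N* = 22

The marginal product of N is MP_N = 46 − 2N.
A price-taking firm hires until the value of the marginal product equals the wage: P·MP_N = w, so 3·(46 − 2N) = 6.
Then 46 − 2N = 2, giving N = 22.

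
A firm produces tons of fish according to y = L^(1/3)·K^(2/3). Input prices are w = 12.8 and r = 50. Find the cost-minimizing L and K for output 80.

L* = 125, K* = 64

Cost minimization requires the marginal rate of technical substitution to equal the input-price ratio: MP_L/MP_K = w/r.
Here MP_L/MP_K = (1/3)·(K/L)/(2/3) = 0.5·(K/L). Setting this equal to 12.8/50 = 0.256 gives K = 0.512L.
Substituting into y = 80: L^(1/3)·(0.512L)^(2/3) = 80.
Solving, L = 125 and K = 64.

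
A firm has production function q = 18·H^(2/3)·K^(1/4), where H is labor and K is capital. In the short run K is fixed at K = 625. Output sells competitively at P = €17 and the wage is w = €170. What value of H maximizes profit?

With K = 625, MP_H = (2/3)·18·H^(-1/3)·625^(1/4) = 60·H^(-1/3).
Profit maximization for a price taker requires P·MP_H = w: 17·60·H^(-1/3) = 170.
So H^(-1/3) = 1/6, which gives H = 216.

H* = 216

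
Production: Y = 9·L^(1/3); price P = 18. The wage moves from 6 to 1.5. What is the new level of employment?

From P·MP_L = w with MP_L = 3·L^(-2/3), the labor demand is L(w) = (54/w)^(3/2).
At w = 6: L = 27. At w = 1.5: L = 216.

L* = 216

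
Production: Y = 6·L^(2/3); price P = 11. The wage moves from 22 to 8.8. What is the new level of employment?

L* = 125

From P·MP_L = w with MP_L = 4·L^(-1/3), the labor demand is L(w) = (44/w)^(3).
At w = 22: L = 8. At w = 8.8: L = 125.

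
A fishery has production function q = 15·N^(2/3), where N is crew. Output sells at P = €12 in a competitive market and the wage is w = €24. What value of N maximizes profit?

MP_N = (2/3)·15·N^(-1/3) = 10·N^(-1/3).
Profit maximization for a price taker requires P·MP_N = w: 12·10·N^(-1/3) = 24.
So N^(-1/3) = 0.2, which gives N = 125.

N* = 125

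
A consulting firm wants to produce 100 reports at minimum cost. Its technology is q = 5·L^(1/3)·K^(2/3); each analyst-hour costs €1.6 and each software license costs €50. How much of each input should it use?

Cost minimization requires the marginal rate of technical substitution to equal the input-price ratio: MP_L/MP_K = w/r.
Here MP_L/MP_K = (1/3)·(K/L)/(2/3) = 0.5·(K/L). Setting this equal to 1.6/50 = 0.032 gives K = 0.064L.
Substituting into q = 100: 5·L^(1/3)·(0.064L)^(2/3) = 100.
Solving, L = 125 and K = 8.

L* = 125, K* = 8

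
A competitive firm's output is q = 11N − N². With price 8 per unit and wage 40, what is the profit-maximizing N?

N* = 3

The marginal product of N is MP_N = 11 − 2N.
A price-taking firm hires until the value of the marginal product equals the wage: P·MP_N = w, so 8·(11 − 2N) = 40.
Then 11 − 2N = 5, giving N = 3.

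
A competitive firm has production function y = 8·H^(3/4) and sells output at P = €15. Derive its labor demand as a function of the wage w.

H(w) = (90/w)^(4)

MP_H = (3/4)·8·H^(-1/4) = 6·H^(-1/4).
Setting P·MP_H = w: 90·H^(-1/4) = w.
Solving for H: H^(-1/4) = w/90, so H = (90/w)^(4).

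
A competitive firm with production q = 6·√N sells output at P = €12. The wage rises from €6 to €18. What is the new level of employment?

N* = 4

From P·MP_N = w with MP_N = 3·N^(-1/2), the labor demand is N(w) = (36/w)^(2).
At w = 6: N = 36. At w = 18: N = 4.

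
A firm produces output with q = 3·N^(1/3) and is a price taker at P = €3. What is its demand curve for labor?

MP_N = (1/3)·3·N^(-2/3) = N^(-2/3).
Setting P·MP_N = w: 3·N^(-2/3) = w.
Solving for N: N^(-2/3) = w/3, so N = (3/w)^(3/2).

N(w) = (3/w)^(3/2)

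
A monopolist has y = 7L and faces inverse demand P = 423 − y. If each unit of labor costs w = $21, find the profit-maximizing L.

Marginal revenue from the inverse demand is MR = 423 − 2y.
The marginal product is MP_L = 7.
A monopolist hires until marginal revenue product equals the wage: MR·MP_L = w.
(423 − 14L)·7 = 21, so L = 30.

L* = 30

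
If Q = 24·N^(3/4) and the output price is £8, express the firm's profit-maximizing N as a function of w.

MP_N = (3/4)·24·N^(-1/4) = 18·N^(-1/4).
Setting P·MP_N = w: 144·N^(-1/4) = w.
Solving for N: N^(-1/4) = w/144, so N = (144/w)^(4).

N(w) = (144/w)^(4)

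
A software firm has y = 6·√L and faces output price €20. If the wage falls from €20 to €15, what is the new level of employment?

L* = 16

From P·MP_L = w with MP_L = 3·L^(-1/2), the labor demand is L(w) = (60/w)^(2).
At w = 20: L = 9. At w = 15: L = 16.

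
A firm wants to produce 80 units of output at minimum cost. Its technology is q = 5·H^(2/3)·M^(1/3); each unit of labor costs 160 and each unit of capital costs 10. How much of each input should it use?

H* = 8, M* = 64

Cost minimization requires the marginal rate of technical substitution to equal the input-price ratio: MP_H/MP_M = w/r.
Here MP_H/MP_M = (2/3)·(M/H)/(1/3) = 2·(M/H). Setting this equal to 160/10 = 16 gives M = 8H.
Substituting into q = 80: 5·H^(2/3)·(8H)^(1/3) = 80.
Solving, H = 8 and M = 64.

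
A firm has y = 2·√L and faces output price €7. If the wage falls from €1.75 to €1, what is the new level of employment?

From P·MP_L = w with MP_L = L^(-1/2), the labor demand is L(w) = (7/w)^(2).
At w = 1.75: L = 16. At w = 1: L = 49.

L* = 49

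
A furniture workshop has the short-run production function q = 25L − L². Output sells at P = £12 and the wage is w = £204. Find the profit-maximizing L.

The marginal product of L is MP_L = 25 − 2L.
A price-taking firm hires until the value of the marginal product equals the wage: P·MP_L = w, so 12·(25 − 2L) = 204.
Then 25 − 2L = 17, giving L = 4.

L* = 4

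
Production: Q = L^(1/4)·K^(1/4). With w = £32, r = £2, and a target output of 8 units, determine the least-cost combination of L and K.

L* = 16, K* = 256

Cost minimization requires the marginal rate of technical substitution to equal the input-price ratio: MP_L/MP_K = w/r.
Here MP_L/MP_K = (1/4)·(K/L)/(1/4) = (K/L). Setting this equal to 32/2 = 16 gives K = 16L.
Substituting into Q = 8: L^(1/4)·(16L)^(1/4) = 8.
Solving, L = 16 and K = 256.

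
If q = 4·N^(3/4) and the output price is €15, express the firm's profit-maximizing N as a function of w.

N(w) = 4100625/w^(4)

MP_N = (3/4)·4·N^(-1/4) = 3·N^(-1/4).
Setting P·MP_N = w: 45·N^(-1/4) = w.
Solving for N: N^(-1/4) = w/45, so N = (45/w)^(4).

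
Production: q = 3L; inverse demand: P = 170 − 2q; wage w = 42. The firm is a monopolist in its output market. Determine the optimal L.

L* = 13

Marginal revenue from the inverse demand is MR = 170 − 4q.
The marginal product is MP_L = 3.
A monopolist hires until marginal revenue product equals the wage: MR·MP_L = w.
(170 − 12L)·3 = 42, so L = 13.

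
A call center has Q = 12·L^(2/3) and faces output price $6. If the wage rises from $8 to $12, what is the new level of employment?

L* = 64

From P·MP_L = w with MP_L = 8·L^(-1/3), the labor demand is L(w) = (48/w)^(3).
At w = 8: L = 216. At w = 12: L = 64.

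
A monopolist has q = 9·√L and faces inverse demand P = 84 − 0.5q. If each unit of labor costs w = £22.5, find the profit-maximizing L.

L* = 36

Marginal revenue from the inverse demand is MR = 84 − q.
The marginal product is MP_L = 4.5·L^(-1/2).
A monopolist hires until marginal revenue product equals the wage: MR·MP_L = w.
At L, q = 9·√L. Substituting and solving: (84 − 9·√L)·4.5·L^(-1/2) = 22.5 gives L = 36.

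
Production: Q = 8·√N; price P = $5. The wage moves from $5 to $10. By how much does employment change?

From P·MP_N = w with MP_N = 4·N^(-1/2), the labor demand is N(w) = (20/w)^(2).
At w = 5: N = 16. At w = 10: N = 4.
ΔN = 4 − 16 = -12.

ΔN = -12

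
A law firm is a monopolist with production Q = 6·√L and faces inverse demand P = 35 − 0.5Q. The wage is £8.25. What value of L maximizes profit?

Marginal revenue from the inverse demand is MR = 35 − Q.
The marginal product is MP_L = 3·L^(-1/2).
A monopolist hires until marginal revenue product equals the wage: MR·MP_L = w.
At L, Q = 6·√L. Substituting and solving: (35 − 6·√L)·3·L^(-1/2) = 8.25 gives L = 16.

L* = 16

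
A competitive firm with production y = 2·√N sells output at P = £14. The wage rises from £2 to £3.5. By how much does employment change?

ΔN = -33

From P·MP_N = w with MP_N = N^(-1/2), the labor demand is N(w) = (14/w)^(2).
At w = 2: N = 49. At w = 3.5: N = 16.
ΔN = 16 − 49 = -33.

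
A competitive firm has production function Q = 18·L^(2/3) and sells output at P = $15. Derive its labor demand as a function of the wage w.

MP_L = (2/3)·18·L^(-1/3) = 12·L^(-1/3).
Setting P·MP_L = w: 180·L^(-1/3) = w.
Solving for L: L^(-1/3) = w/180, so L = (180/w)^(3).

L(w) = 5832000/w³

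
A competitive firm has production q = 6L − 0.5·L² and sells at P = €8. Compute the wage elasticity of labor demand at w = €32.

From P·MP_L = w with MP_L = 6 − L, labor demand is L(w) = 6 − w/8.
dL/dw = −1/(8) = -0.125.
At w = 32, L = 2, so ε = (dL/dw)·(w/L) = (-0.125)·(32/2) = -2.

ε = -2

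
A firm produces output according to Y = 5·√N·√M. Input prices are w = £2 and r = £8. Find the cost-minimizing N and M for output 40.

Cost minimization requires the marginal rate of technical substitution to equal the input-price ratio: MP_N/MP_M = w/r.
Here MP_N/MP_M = (1/2)·(M/N)/(1/2) = (M/N). Setting this equal to 2/8 = 0.25 gives M = 0.25N.
Substituting into Y = 40: 5·N^(1/2)·(0.25N)^(1/2) = 40.
Solving, N = 16 and M = 4.

N* = 16, M* = 4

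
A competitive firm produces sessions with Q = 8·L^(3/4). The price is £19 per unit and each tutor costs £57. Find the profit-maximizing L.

L* = 16

MP_L = (3/4)·8·L^(-1/4) = 6·L^(-1/4).
Profit maximization for a price taker requires P·MP_L = w: 19·6·L^(-1/4) = 57.
So L^(-1/4) = 0.5, which gives L = 16.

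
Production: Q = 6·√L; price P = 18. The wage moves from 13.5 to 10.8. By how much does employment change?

From P·MP_L = w with MP_L = 3·L^(-1/2), the labor demand is L(w) = (54/w)^(2).
At w = 13.5: L = 16. At w = 10.8: L = 25.
ΔL = 25 − 16 = 9.

ΔL = 9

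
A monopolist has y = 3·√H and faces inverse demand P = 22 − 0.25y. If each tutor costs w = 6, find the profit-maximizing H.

H* = 16

Marginal revenue from the inverse demand is MR = 22 − 0.5y.
The marginal product is MP_H = 1.5·H^(-1/2).
A monopolist hires until marginal revenue product equals the wage: MR·MP_H = w.
At H, y = 3·√H. Substituting and solving: (22 − 1.5·√H)·1.5·H^(-1/2) = 6 gives H = 16.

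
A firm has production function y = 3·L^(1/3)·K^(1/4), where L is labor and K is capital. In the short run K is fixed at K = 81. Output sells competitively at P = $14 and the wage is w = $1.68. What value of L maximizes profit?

L* = 125

With K = 81, MP_L = (1/3)·3·L^(-2/3)·81^(1/4) = 3·L^(-2/3).
Profit maximization for a price taker requires P·MP_L = w: 14·3·L^(-2/3) = 1.68.
So L^(-2/3) = 0.04, which gives L = 125.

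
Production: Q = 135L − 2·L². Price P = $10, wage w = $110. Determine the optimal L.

The marginal product of L is MP_L = 135 − 4L.
A price-taking firm hires until the value of the marginal product equals the wage: P·MP_L = w, so 10·(135 − 4L) = 110.
Then 135 − 4L = 11, giving L = 31.

L* = 31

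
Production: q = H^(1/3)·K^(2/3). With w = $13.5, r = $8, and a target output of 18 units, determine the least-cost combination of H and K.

Cost minimization requires the marginal rate of technical substitution to equal the input-price ratio: MP_H/MP_K = w/r.
Here MP_H/MP_K = (1/3)·(K/H)/(2/3) = 0.5·(K/H). Setting this equal to 13.5/8 = 1.6875 gives K = 3.375H.
Substituting into q = 18: H^(1/3)·(3.375H)^(2/3) = 18.
Solving, H = 8 and K = 27.

H* = 8, K* = 27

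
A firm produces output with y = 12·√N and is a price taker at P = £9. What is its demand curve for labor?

MP_N = (1/2)·12·N^(-1/2) = 6·N^(-1/2).
Setting P·MP_N = w: 54·N^(-1/2) = w.
Solving for N: N^(-1/2) = w/54, so N = (54/w)^(2).

N(w) = 2916/w²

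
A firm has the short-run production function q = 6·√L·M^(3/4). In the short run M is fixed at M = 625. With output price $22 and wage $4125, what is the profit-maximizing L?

L* = 4

With M = 625, MP_L = (1/2)·6·L^(-1/2)·625^(3/4) = 375·L^(-1/2).
Profit maximization for a price taker requires P·MP_L = w: 22·375·L^(-1/2) = 4125.
So L^(-1/2) = 0.5, which gives L = 4.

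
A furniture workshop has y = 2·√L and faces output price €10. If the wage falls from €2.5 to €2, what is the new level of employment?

From P·MP_L = w with MP_L = L^(-1/2), the labor demand is L(w) = (10/w)^(2).
At w = 2.5: L = 16. At w = 2: L = 25.

L* = 25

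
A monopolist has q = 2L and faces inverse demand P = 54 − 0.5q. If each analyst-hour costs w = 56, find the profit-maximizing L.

Marginal revenue from the inverse demand is MR = 54 − q.
The marginal product is MP_L = 2.
A monopolist hires until marginal revenue product equals the wage: MR·MP_L = w.
(54 − 2L)·2 = 56, so L = 13.

L* = 13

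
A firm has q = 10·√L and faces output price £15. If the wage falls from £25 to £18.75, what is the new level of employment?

L* = 16

From P·MP_L = w with MP_L = 5·L^(-1/2), the labor demand is L(w) = (75/w)^(2).
At w = 25: L = 9. At w = 18.75: L = 16.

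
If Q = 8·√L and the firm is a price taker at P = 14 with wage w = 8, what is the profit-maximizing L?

L* = 49

MP_L = (1/2)·8·L^(-1/2) = 4·L^(-1/2).
Profit maximization for a price taker requires P·MP_L = w: 14·4·L^(-1/2) = 8.
So L^(-1/2) = 1/7, which gives L = 49.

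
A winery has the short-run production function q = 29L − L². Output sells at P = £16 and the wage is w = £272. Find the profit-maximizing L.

L* = 6

The marginal product of L is MP_L = 29 − 2L.
A price-taking firm hires until the value of the marginal product equals the wage: P·MP_L = w, so 16·(29 − 2L) = 272.
Then 29 − 2L = 17, giving L = 6.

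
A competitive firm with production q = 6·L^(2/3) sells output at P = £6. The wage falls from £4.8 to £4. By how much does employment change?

From P·MP_L = w with MP_L = 4·L^(-1/3), the labor demand is L(w) = (24/w)^(3).
At w = 4.8: L = 125. At w = 4: L = 216.
ΔL = 216 − 125 = 91.

ΔL = 91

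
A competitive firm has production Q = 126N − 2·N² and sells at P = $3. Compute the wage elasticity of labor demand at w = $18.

From P·MP_N = w with MP_N = 126 − 4N, labor demand is N(w) = (126 − w/3)/4.
dN/dw = −1/(12) = -1/12.
At w = 18, N = 30, so ε = (dN/dw)·(w/N) = (-1/12)·(18/30) = -0.05.

ε = -0.05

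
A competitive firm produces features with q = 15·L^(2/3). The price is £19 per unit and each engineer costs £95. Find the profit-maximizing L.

MP_L = (2/3)·15·L^(-1/3) = 10·L^(-1/3).
Profit maximization for a price taker requires P·MP_L = w: 19·10·L^(-1/3) = 95.
So L^(-1/3) = 0.5, which gives L = 8.

L* = 8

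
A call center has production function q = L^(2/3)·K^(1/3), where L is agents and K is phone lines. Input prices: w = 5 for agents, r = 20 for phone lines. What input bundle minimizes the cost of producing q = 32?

Cost minimization requires the marginal rate of technical substitution to equal the input-price ratio: MP_L/MP_K = w/r.
Here MP_L/MP_K = (2/3)·(K/L)/(1/3) = 2·(K/L). Setting this equal to 5/20 = 0.25 gives K = 0.125L.
Substituting into q = 32: L^(2/3)·(0.125L)^(1/3) = 32.
Solving, L = 64 and K = 8.

L* = 64, K* = 8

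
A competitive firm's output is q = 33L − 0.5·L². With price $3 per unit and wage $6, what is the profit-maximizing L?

L* = 31

The marginal product of L is MP_L = 33 − L.
A price-taking firm hires until the value of the marginal product equals the wage: P·MP_L = w, so 3·(33 − L) = 6.
Then 33 − L = 2, giving L = 31.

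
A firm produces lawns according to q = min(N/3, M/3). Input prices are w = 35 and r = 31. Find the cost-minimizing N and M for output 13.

With a fixed-proportions technology, the cost-minimizing bundle uses no slack in either input: N/3 = M/3 = q.
So N = 3·13 = 39 and M = 3·13 = 39.

N* = 39, M* = 39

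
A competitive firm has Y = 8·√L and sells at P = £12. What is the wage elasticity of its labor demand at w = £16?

ε = -2

MP_L = (1/2)·8·L^(-1/2), so P·MP_L = w gives 48·L^(-1/2) = w.
Solving, L(w) = (48/w)^(2). This is a constant-elasticity form: L ∝ w^(−2), so ε = −2.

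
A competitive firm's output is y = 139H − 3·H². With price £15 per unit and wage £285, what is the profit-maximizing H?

H* = 20

The marginal product of H is MP_H = 139 − 6H.
A price-taking firm hires until the value of the marginal product equals the wage: P·MP_H = w, so 15·(139 − 6H) = 285.
Then 139 − 6H = 19, giving H = 20.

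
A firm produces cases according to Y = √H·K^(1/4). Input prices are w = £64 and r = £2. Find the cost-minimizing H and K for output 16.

Cost minimization requires the marginal rate of technical substitution to equal the input-price ratio: MP_H/MP_K = w/r.
Here MP_H/MP_K = (1/2)·(K/H)/(1/4) = 2·(K/H). Setting this equal to 64/2 = 32 gives K = 16H.
Substituting into Y = 16: H^(1/2)·(16H)^(1/4) = 16.
Solving, H = 16 and K = 256.

H* = 16, K* = 256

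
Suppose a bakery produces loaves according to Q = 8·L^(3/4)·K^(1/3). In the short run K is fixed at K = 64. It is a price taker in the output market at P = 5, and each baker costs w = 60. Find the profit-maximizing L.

With K = 64, MP_L = (3/4)·8·L^(-1/4)·64^(1/3) = 24·L^(-1/4).
Profit maximization for a price taker requires P·MP_L = w: 5·24·L^(-1/4) = 60.
So L^(-1/4) = 0.5, which gives L = 16.

L* = 16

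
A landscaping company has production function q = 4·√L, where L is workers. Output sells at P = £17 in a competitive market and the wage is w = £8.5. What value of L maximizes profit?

L* = 16

MP_L = (1/2)·4·L^(-1/2) = 2·L^(-1/2).
Profit maximization for a price taker requires P·MP_L = w: 17·2·L^(-1/2) = 8.5.
So L^(-1/2) = 0.25, which gives L = 16.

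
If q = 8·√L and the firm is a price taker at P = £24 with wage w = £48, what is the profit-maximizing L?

L* = 4

MP_L = (1/2)·8·L^(-1/2) = 4·L^(-1/2).
Profit maximization for a price taker requires P·MP_L = w: 24·4·L^(-1/2) = 48.
So L^(-1/2) = 0.5, which gives L = 4.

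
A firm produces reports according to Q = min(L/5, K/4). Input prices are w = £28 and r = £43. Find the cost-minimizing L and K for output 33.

With a fixed-proportions technology, the cost-minimizing bundle uses no slack in either input: L/5 = K/4 = Q.
So L = 5·33 = 165 and K = 4·33 = 132.

L* = 165, K* = 132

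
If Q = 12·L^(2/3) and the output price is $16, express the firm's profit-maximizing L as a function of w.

L(w) = 2097152/w³

MP_L = (2/3)·12·L^(-1/3) = 8·L^(-1/3).
Setting P·MP_L = w: 128·L^(-1/3) = w.
Solving for L: L^(-1/3) = w/128, so L = (128/w)^(3).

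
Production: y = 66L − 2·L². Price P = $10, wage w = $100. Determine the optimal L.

L* = 14

The marginal product of L is MP_L = 66 − 4L.
A price-taking firm hires until the value of the marginal product equals the wage: P·MP_L = w, so 10·(66 − 4L) = 100.
Then 66 − 4L = 10, giving L = 14.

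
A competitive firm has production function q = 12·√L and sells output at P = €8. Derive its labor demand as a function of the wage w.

MP_L = (1/2)·12·L^(-1/2) = 6·L^(-1/2).
Setting P·MP_L = w: 48·L^(-1/2) = w.
Solving for L: L^(-1/2) = w/48, so L = (48/w)^(2).

L(w) = 2304/w²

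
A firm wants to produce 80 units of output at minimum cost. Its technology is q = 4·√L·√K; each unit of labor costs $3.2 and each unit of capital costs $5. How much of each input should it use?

Cost minimization requires the marginal rate of technical substitution to equal the input-price ratio: MP_L/MP_K = w/r.
Here MP_L/MP_K = (1/2)·(K/L)/(1/2) = (K/L). Setting this equal to 3.2/5 = 0.64 gives K = 0.64L.
Substituting into q = 80: 4·L^(1/2)·(0.64L)^(1/2) = 80.
Solving, L = 25 and K = 16.

L* = 25, K* = 16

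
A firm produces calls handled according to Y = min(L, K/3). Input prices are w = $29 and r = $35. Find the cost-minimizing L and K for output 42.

With a fixed-proportions technology, the cost-minimizing bundle uses no slack in either input: L = K/3 = Y.
So L = 42 and K = 3·42 = 126.

L* = 42, K* = 126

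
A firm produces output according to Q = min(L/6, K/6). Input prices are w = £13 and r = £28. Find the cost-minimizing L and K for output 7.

L* = 42, K* = 42

With a fixed-proportions technology, the cost-minimizing bundle uses no slack in either input: L/6 = K/6 = Q.
So L = 6·7 = 42 and K = 6·7 = 42.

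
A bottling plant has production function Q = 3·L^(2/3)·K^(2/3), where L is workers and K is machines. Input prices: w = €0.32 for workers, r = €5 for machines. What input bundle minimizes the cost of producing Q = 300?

Cost minimization requires the marginal rate of technical substitution to equal the input-price ratio: MP_L/MP_K = w/r.
Here MP_L/MP_K = (2/3)·(K/L)/(2/3) = (K/L). Setting this equal to 0.32/5 = 0.064 gives K = 0.064L.
Substituting into Q = 300: 3·L^(2/3)·(0.064L)^(2/3) = 300.
Solving, L = 125 and K = 8.

L* = 125, K* = 8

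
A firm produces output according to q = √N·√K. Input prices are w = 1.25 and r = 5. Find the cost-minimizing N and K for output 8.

Cost minimization requires the marginal rate of technical substitution to equal the input-price ratio: MP_N/MP_K = w/r.
Here MP_N/MP_K = (1/2)·(K/N)/(1/2) = (K/N). Setting this equal to 1.25/5 = 0.25 gives K = 0.25N.
Substituting into q = 8: N^(1/2)·(0.25N)^(1/2) = 8.
Solving, N = 16 and K = 4.

N* = 16, K* = 4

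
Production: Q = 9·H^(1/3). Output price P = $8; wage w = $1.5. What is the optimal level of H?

MP_H = (1/3)·9·H^(-2/3) = 3·H^(-2/3).
Profit maximization for a price taker requires P·MP_H = w: 8·3·H^(-2/3) = 1.5.
So H^(-2/3) = 0.0625, which gives H = 64.

H* = 64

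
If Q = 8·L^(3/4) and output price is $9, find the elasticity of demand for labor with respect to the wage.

ε = -4

MP_L = (3/4)·8·L^(-1/4), so P·MP_L = w gives 54·L^(-1/4) = w.
Solving, L(w) = (54/w)^(4). This is a constant-elasticity form: L ∝ w^(−4), so ε = −4.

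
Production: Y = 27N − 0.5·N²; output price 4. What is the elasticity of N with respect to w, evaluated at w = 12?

From P·MP_N = w with MP_N = 27 − N, labor demand is N(w) = 27 − w/4.
dN/dw = −1/(4) = -0.25.
At w = 12, N = 24, so ε = (dN/dw)·(w/N) = (-0.25)·(12/24) = -0.125.

ε = -0.125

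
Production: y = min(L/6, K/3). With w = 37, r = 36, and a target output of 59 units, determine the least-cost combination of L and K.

L* = 354, K* = 177

With a fixed-proportions technology, the cost-minimizing bundle uses no slack in either input: L/6 = K/3 = y.
So L = 6·59 = 354 and K = 3·59 = 177.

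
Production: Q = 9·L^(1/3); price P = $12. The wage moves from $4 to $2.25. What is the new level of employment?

From P·MP_L = w with MP_L = 3·L^(-2/3), the labor demand is L(w) = (36/w)^(3/2).
At w = 4: L = 27. At w = 2.25: L = 64.

L* = 64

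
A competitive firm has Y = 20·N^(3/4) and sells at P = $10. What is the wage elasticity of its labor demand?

ε = -4

MP_N = (3/4)·20·N^(-1/4), so P·MP_N = w gives 150·N^(-1/4) = w.
Solving, N(w) = (150/w)^(4). This is a constant-elasticity form: N ∝ w^(−4), so ε = −4.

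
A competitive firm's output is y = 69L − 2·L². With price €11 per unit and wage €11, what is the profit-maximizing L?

The marginal product of L is MP_L = 69 − 4L.
A price-taking firm hires until the value of the marginal product equals the wage: P·MP_L = w, so 11·(69 − 4L) = 11.
Then 69 − 4L = 1, giving L = 17.

L* = 17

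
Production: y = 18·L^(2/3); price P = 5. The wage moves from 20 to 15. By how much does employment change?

From P·MP_L = w with MP_L = 12·L^(-1/3), the labor demand is L(w) = (60/w)^(3).
At w = 20: L = 27. At w = 15: L = 64.
ΔL = 64 − 27 = 37.

ΔL = 37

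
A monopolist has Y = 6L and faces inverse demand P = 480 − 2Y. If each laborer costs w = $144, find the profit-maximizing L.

L* = 19

Marginal revenue from the inverse demand is MR = 480 − 4Y.
The marginal product is MP_L = 6.
A monopolist hires until marginal revenue product equals the wage: MR·MP_L = w.
(480 − 24L)·6 = 144, so L = 19.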